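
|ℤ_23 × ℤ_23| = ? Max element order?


|ℤ_23 × ℤ_23| = 23 × 23 = 529
Max element order = lcm(23,23) = 23
Cyclic? No (gcd=23)

|ℤ_23×ℤ_23| = 529, max element order = 23


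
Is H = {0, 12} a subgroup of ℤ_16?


Subgroup test for H = {0, 12} in (ℤ_16, +):
(1) 0 ∈ H? Yes
(2) Closure: for all a,b ∈ H, (a+b) mod 16 ∈ H? No  [counterexample: 12 + 12 = 8 ∉ H]
(3) Inverses: for all a ∈ H, -a mod 16 ∈ H? No

No, H is not a subgroup of ℤ_16


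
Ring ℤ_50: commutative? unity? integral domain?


ℤ_50 is a commutative ring with unity 1; 50 = 2×25 is composite, so 2·25 ≡ 0 gives zero divisors (not an integral domain)
Commutative: Yes
Integral domain: No
Has unity: Yes

ℤ_50: Commutative=Yes, Unity=Yes


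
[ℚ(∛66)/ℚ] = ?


∛66 has minimal polynomial x³ - 66 (irreducible over ℚ since 66 is not a perfect cube)

[ℚ(∛66)/ℚ] = 3


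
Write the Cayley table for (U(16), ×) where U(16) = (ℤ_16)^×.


Elements: {1, 3, 5, 7, 9, 11, 13, 15}
Operation: multiplication mod 16
Entry (a, b) = (a × b) mod 16

Cayley table:
   |  1 |  3 |  5 |  7 |  9 | 11 | 13 | 15
 1 |  1 |  3 |  5 |  7 |  9 | 11 | 13 | 15
 3 |  3 |  9 | 15 |  5 | 11 |  1 |  7 | 13
 5 |  5 | 15 |  9 |  3 | 13 |  7 |  1 | 11
 7 |  7 |  5 |  3 |  1 | 15 | 13 | 11 |  9
 9 |  9 | 11 | 13 | 15 |  1 |  3 |  5 |  7
11 | 11 |  1 |  7 | 13 |  3 |  9 | 15 |  5
13 | 13 |  7 |  1 | 11 |  5 | 15 |  9 |  3
15 | 15 | 13 | 11 |  9 |  7 |  5 |  3 |  1


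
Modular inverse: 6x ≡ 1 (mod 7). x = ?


Use the extended Euclidean algorithm to write 1 = 6·s + 7·t; then s mod 7 is the inverse.
Euclidean algorithm:
  6 = 0·7 + 6
  7 = 1·6 + 1
  6 = 6·1 + 0
gcd(6,7) = 1
Back-substitution gives: 6·(-1) + 7·(1) = 1
So 6⁻¹ ≡ -1 ≡ 6 (mod 7)
Check: 6 × 6 = 36 ≡ 1 (mod 7) ✓

6⁻¹ ≡ 6 (mod 7)


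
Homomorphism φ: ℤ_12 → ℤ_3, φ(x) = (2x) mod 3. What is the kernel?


Kernel = preimage of identity
ker(φ) = {x ∈ ℤ_12 : 2x ≡ 0 (mod 3)}. Since 3 | 12, φ is well-defined. The kernel is the cyclic subgroup ⟨3⟩ of ℤ_12 (order 4), i.e. {0, 3, 6, 9}

ker(φ) = {0, 3, 6, 9}


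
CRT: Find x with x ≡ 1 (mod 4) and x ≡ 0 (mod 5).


m₁ = 4, m₂ = 5, gcd = 1, so CRT applies. M = m₁·m₂ = 20
Let M₁ = M/m₁ = 5, M₂ = M/m₂ = 4
Find y₁ ≡ M₁⁻¹ (mod m₁): 5⁻¹ ≡ 1 (mod 4)
Find y₂ ≡ M₂⁻¹ (mod m₂): 4⁻¹ ≡ 4 (mod 5)
x = a₁·M₁·y₁ + a₂·M₂·y₂ = 1·5·1 + 0·4·4 = 5
Reduce mod 20: x ≡ 5
Check: 5 mod 4 = 1 ✓, 5 mod 5 = 0 ✓

x ≡ 5 (mod 20)


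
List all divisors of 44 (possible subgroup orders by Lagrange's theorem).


Lagrange's theorem: |H| divides |G|
|G| = 44
Divisors of 44: 1, 2, 4, 11, 22, 44

Possible subgroup orders: {1, 2, 4, 11, 22, 44}


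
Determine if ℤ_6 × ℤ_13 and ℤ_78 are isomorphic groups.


Comparing ℤ_6 × ℤ_13 and ℤ_78:
gcd(6,13) = 1, so ℤ_6 × ℤ_13 ≅ ℤ_78 (CRT)

Yes, ℤ_6 × ℤ_13 ≅ ℤ_78


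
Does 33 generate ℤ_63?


g generates ℤ_n iff gcd(g, n) = 1
gcd(33, 63) = 3
Since gcd = 3 ≠ 1, ⟨33⟩ has order 21 < 63, so 33 is not a generator.

No, 33 does not generate ℤ_63


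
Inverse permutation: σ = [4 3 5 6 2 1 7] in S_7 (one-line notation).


To find σ⁻¹, swap domain and range:
σ(1) = 4 → σ⁻¹(4) = 1
σ(2) = 3 → σ⁻¹(3) = 2
σ(3) = 5 → σ⁻¹(5) = 3
σ(4) = 6 → σ⁻¹(6) = 4
σ(5) = 2 → σ⁻¹(2) = 5
σ(6) = 1 → σ⁻¹(1) = 6
σ(7) = 7 → σ⁻¹(7) = 7

σ⁻¹ = [6 5 2 1 3 4 7]


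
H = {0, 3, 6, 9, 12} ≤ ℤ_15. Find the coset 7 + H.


7 + H = {7 + h (mod 15) : h ∈ H}
7+0=7, 7+3=10, 7+6=13, 7+9=1, 7+12=4
7 + H = {1, 4, 7, 10, 13} = 1 + H

7 + H = {1, 4, 7, 10, 13}


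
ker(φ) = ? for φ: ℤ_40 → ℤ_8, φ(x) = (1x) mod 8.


Kernel = preimage of identity
ker(φ) = {x ∈ ℤ_40 : 1x ≡ 0 (mod 8)}. Since 8 | 40, φ is well-defined. The kernel is the cyclic subgroup ⟨8⟩ of ℤ_40 (order 5), i.e. {0, 8, 16, 24, 32}

ker(φ) = {0, 8, 16, 24, 32}


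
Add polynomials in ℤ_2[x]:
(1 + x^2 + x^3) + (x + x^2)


Add coefficients mod 2:
x^0: 1 + 0 = 1 (mod 2)
x^1: 0 + 1 = 1 (mod 2)
x^2: 1 + 1 = 0 (mod 2)
x^3: 1 + 0 = 1 (mod 2)
Result: 1 + x + x^3

f + g = 1 + x + x^3


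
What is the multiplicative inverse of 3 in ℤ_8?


Use the extended Euclidean algorithm to write 1 = 3·s + 8·t; then s mod 8 is the inverse.
Euclidean algorithm:
  3 = 0·8 + 3
  8 = 2·3 + 2
  3 = 1·2 + 1
  2 = 2·1 + 0
gcd(3,8) = 1
Back-substitution gives: 3·(3) + 8·(-1) = 1
So 3⁻¹ ≡ 3 ≡ 3 (mod 8)
Check: 3 × 3 = 9 ≡ 1 (mod 8) ✓

3⁻¹ ≡ 3 (mod 8)


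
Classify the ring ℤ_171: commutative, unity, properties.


ℤ_171 is a commutative ring with unity 1; 171 = 3×57 is composite, so 3·57 ≡ 0 gives zero divisors (not an integral domain)
Commutative: Yes
Integral domain: No
Has unity: Yes

ℤ_171: Commutative=Yes, Unity=Yes


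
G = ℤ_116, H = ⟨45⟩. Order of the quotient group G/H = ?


|⟨45⟩| = n / gcd(45, 116) = 116 / 1 = 116
H is normal (ℤ_116 is abelian).
|G/H| = |G| / |H| = 116 / 116 = 1

|G/H| = 1


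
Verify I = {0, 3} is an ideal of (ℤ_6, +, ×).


Check ideal conditions for I = {0, 3} in ℤ_6:
(1) I is an additive subgroup? Yes
(2) For r ∈ ℤ_6 and a ∈ I: r·a ∈ I? Yes

Yes, I is an ideal of ℤ_6


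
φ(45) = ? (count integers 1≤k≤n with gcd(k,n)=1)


Factor n: 45 = 3^2 × 5
φ(n) = n · ∏(1 - 1/p) over distinct primes p | n
φ(45) = 45 · (1 - 1/3) · (1 - 1/5) = 24

φ(45) = 24


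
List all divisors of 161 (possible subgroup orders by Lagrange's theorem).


Lagrange's theorem: |H| divides |G|
|G| = 161
Divisors of 161: 1, 7, 23, 161

Possible subgroup orders: {1, 7, 23, 161}


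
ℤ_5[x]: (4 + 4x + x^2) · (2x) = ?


Expand and collect like terms; reduce coefficients mod 5:
x^0: 4·0 = 0 ≡ 0 (mod 5)
x^1: 4·2 + 4·0 = 8 ≡ 3 (mod 5)
x^2: 4·2 + 1·0 = 8 ≡ 3 (mod 5)
x^3: 1·2 = 2 ≡ 2 (mod 5)
Result: 3x + 3x^2 + 2x^3

f · g = 3x + 3x^2 + 2x^3


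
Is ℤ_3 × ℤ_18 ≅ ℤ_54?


Comparing ℤ_3 × ℤ_18 and ℤ_54:
gcd(3,18) = 3 ≠ 1. Max element order in ℤ_3×ℤ_18 is lcm(3,18) = 18 < 54, so it has no element of order 54

No, ℤ_3 × ℤ_18 ≇ ℤ_54


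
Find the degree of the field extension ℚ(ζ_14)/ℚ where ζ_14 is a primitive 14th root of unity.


[ℚ(ζ_n):ℚ] = deg Φ_n(x) = φ(n). Here φ(14) = 6

[ℚ(ζ_14)/ℚ where ζ_14 is a primitive 14th root of unity] = 6


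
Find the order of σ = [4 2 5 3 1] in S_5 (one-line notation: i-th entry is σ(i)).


Cycle decomposition: (1 4 3 5)
Cycle lengths: 4
Order = lcm(4) = 4

ord(σ) = 4


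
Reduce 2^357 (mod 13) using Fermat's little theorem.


Fermat's little theorem: if p is prime and gcd(a,p)=1, then a^(p-1) ≡ 1 (mod p)
p = 13 is prime, gcd(2,13) = 1
Reduce exponent: 357 mod 12 = 9
So 2^357 ≡ 2^9 (mod 13)
2^9 mod 13 = 5

2^357 ≡ 5 (mod 13)


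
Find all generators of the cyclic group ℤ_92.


g generates ℤ_n iff gcd(g,n) = 1
Prime factors of 92: 2, 23
Generators are g ∈ {1,...,91} not divisible by any of these primes.
Generators: {1, 3, 5, 7, 9, 11, 13, 15, 17, 19, 21, 25, 27, 29, 31, 33, 35, 37, 39, 41, 43, 45, 47, 49, 51, 53, 55, 57, 59, 61, 63, 65, 67, 71, 73, 75, 77, 79, 81, 83, 85, 87, 89, 91}
Number of generators = φ(92) = 44

Generators of ℤ_92 = {1, 3, 5, 7, 9, 11, 13, 15, 17, 19, 21, 25, 27, 29, 31, 33, 35, 37, 39, 41, 43, 45, 47, 49, 51, 53, 55, 57, 59, 61, 63, 65, 67, 71, 73, 75, 77, 79, 81, 83, 85, 87, 89, 91}


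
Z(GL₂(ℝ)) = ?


Z(G) = {g ∈ G | gx = xg for all x ∈ G}
Only scalar multiples of the identity commute with all invertible matrices

Z(GL₂(ℝ)) = {aI : a ∈ ℝ, a ≠ 0}


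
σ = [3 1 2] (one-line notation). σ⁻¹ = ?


To find σ⁻¹, swap domain and range:
σ(1) = 3 → σ⁻¹(3) = 1
σ(2) = 1 → σ⁻¹(1) = 2
σ(3) = 2 → σ⁻¹(2) = 3

σ⁻¹ = [2 3 1]


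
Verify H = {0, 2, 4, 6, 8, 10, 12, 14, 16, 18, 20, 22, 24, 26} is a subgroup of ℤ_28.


Subgroup test for H = {0, 2, 4, 6, 8, 10, 12, 14, 16, 18, 20, 22, 24, 26} in (ℤ_28, +):
(1) 0 ∈ H? Yes
(2) Closure: for all a,b ∈ H, (a+b) mod 28 ∈ H? Yes
(3) Inverses: for all a ∈ H, -a mod 28 ∈ H? Yes

Yes, H is a subgroup of ℤ_28


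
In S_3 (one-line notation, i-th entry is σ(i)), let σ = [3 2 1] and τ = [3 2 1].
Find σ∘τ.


σ∘τ: apply τ first, then σ
1 →τ 3 →σ 1
2 →τ 2 →σ 2
3 →τ 1 →σ 3

σ∘τ = [1 2 3]


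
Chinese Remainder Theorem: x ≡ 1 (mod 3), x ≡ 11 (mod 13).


m₁ = 3, m₂ = 13, gcd = 1, so CRT applies. M = m₁·m₂ = 39
Let M₁ = M/m₁ = 13, M₂ = M/m₂ = 3
Find y₁ ≡ M₁⁻¹ (mod m₁): 13⁻¹ ≡ 1 (mod 3)
Find y₂ ≡ M₂⁻¹ (mod m₂): 3⁻¹ ≡ 9 (mod 13)
x = a₁·M₁·y₁ + a₂·M₂·y₂ = 1·13·1 + 11·3·9 = 310
Reduce mod 39: x ≡ 37
Check: 37 mod 3 = 1 ✓, 37 mod 13 = 11 ✓

x ≡ 37 (mod 39)


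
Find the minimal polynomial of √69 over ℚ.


√69 satisfies x² - 69 = 0, irreducible over ℚ since 69 is squarefree

Minimal polynomial: x² - 69


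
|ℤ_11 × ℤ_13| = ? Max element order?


|ℤ_11 × ℤ_13| = 11 × 13 = 143
Max element order = lcm(11,13) = 143
Cyclic? Yes (gcd=1)

|ℤ_11×ℤ_13| = 143, max element order = 143


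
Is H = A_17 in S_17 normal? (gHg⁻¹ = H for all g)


H = A_17 in S_17
A_17 has index 2 in S_17, and every subgroup of index 2 is normal

Yes, normal subgroup


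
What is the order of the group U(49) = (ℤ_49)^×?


U(n) is the group of units mod n; |U(n)| = φ(n)
|U(49)| = φ(49) = 42

|U(49) = (ℤ_49)^×| = 42


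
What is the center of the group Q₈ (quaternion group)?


Z(G) = {g ∈ G | gx = xg for all x ∈ G}
In Q₈ = {±1, ±i, ±j, ±k}, only ±1 commute with every element

Z(Q₈ (quaternion group)) = {1, -1}


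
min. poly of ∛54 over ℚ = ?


∛54 satisfies x³ - 54 = 0, irreducible over ℚ (no rational root; 54 is not a perfect cube)

Minimal polynomial: x³ - 54


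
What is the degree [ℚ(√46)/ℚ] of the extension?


√46 has minimal polynomial x² - 46 (irreducible over ℚ since 46 is squarefree)

[ℚ(√46)/ℚ] = 2


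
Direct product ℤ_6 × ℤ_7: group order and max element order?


|ℤ_6 × ℤ_7| = 6 × 7 = 42
Max element order = lcm(6,7) = 42
Cyclic? Yes (gcd=1)

|ℤ_6×ℤ_7| = 42, max element order = 42


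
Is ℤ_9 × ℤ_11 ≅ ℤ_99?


Comparing ℤ_9 × ℤ_11 and ℤ_99:
gcd(9,11) = 1, so ℤ_9 × ℤ_11 ≅ ℤ_99 (CRT)

Yes, ℤ_9 × ℤ_11 ≅ ℤ_99


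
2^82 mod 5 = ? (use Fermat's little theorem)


Fermat's little theorem: if p is prime and gcd(a,p)=1, then a^(p-1) ≡ 1 (mod p)
p = 5 is prime, gcd(2,5) = 1
Reduce exponent: 82 mod 4 = 2
So 2^82 ≡ 2^2 (mod 5)
2^2 mod 5 = 4

2^82 ≡ 4 (mod 5)


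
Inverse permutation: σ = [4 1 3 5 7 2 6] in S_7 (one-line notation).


To find σ⁻¹, swap domain and range:
σ(1) = 4 → σ⁻¹(4) = 1
σ(2) = 1 → σ⁻¹(1) = 2
σ(3) = 3 → σ⁻¹(3) = 3
σ(4) = 5 → σ⁻¹(5) = 4
σ(5) = 7 → σ⁻¹(7) = 5
σ(6) = 2 → σ⁻¹(2) = 6
σ(7) = 6 → σ⁻¹(6) = 7

σ⁻¹ = [2 6 3 1 4 7 5]


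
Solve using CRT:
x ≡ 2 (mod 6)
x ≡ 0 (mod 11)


m₁ = 6, m₂ = 11, gcd = 1, so CRT applies. M = m₁·m₂ = 66
Let M₁ = M/m₁ = 11, M₂ = M/m₂ = 6
Find y₁ ≡ M₁⁻¹ (mod m₁): 11⁻¹ ≡ 5 (mod 6)
Find y₂ ≡ M₂⁻¹ (mod m₂): 6⁻¹ ≡ 2 (mod 11)
x = a₁·M₁·y₁ + a₂·M₂·y₂ = 2·11·5 + 0·6·2 = 110
Reduce mod 66: x ≡ 44
Check: 44 mod 6 = 2 ✓, 44 mod 11 = 0 ✓

x ≡ 44 (mod 66)


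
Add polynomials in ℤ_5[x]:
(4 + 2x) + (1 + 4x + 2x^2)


Add coefficients mod 5:
x^0: 4 + 1 = 0 (mod 5)
x^1: 2 + 4 = 1 (mod 5)
x^2: 0 + 2 = 2 (mod 5)
Result: x + 2x^2

f + g = x + 2x^2


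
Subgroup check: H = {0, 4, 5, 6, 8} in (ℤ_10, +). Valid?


Subgroup test for H = {0, 4, 5, 6, 8} in (ℤ_10, +):
(1) 0 ∈ H? Yes
(2) Closure: for all a,b ∈ H, (a+b) mod 10 ∈ H? No  [counterexample: 4 + 5 = 9 ∉ H]
(3) Inverses: for all a ∈ H, -a mod 10 ∈ H? No

No, H is not a subgroup of ℤ_10


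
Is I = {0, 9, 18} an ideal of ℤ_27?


Check ideal conditions for I = {0, 9, 18} in ℤ_27:
(1) I is an additive subgroup? Yes
(2) For r ∈ ℤ_27 and a ∈ I: r·a ∈ I? Yes

Yes, I is an ideal of ℤ_27


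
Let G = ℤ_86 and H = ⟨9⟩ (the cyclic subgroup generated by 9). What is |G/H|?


|⟨9⟩| = n / gcd(9, 86) = 86 / 1 = 86
H is normal (ℤ_86 is abelian).
|G/H| = |G| / |H| = 86 / 86 = 1

|G/H| = 1


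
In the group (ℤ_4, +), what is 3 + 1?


Operation: addition mod 4
3 + 1 = (a + b) mod 4 with a = 3, b = 1

3 + 1 = 0


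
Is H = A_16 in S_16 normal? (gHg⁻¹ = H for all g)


H = A_16 in S_16
A_16 has index 2 in S_16, and every subgroup of index 2 is normal

Yes, normal subgroup


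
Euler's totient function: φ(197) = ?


Factor n: 197 = 197
φ(n) = n · ∏(1 - 1/p) over distinct primes p | n
φ(197) = 197 · (1 - 1/197) = 196

φ(197) = 196


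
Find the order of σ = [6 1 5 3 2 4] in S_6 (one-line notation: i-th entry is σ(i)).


Cycle decomposition: (1 6 4 3 5 2)
Cycle lengths: 6
Order = lcm(6) = 6

ord(σ) = 6


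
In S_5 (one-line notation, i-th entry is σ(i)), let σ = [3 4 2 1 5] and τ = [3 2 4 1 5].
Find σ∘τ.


σ∘τ: apply τ first, then σ
1 →τ 3 →σ 2
2 →τ 2 →σ 4
3 →τ 4 →σ 1
4 →τ 1 →σ 3
5 →τ 5 →σ 5

σ∘τ = [2 4 1 3 5]


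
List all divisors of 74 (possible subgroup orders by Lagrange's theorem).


Lagrange's theorem: |H| divides |G|
|G| = 74
Divisors of 74: 1, 2, 37, 74

Possible subgroup orders: {1, 2, 37, 74}


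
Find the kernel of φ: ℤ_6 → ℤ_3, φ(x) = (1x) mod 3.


Kernel = preimage of identity
ker(φ) = {x ∈ ℤ_6 : 1x ≡ 0 (mod 3)}. Since 3 | 6, φ is well-defined. The kernel is the cyclic subgroup ⟨3⟩ of ℤ_6 (order 2), i.e. {0, 3}

ker(φ) = {0, 3}


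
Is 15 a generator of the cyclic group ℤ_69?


g generates ℤ_n iff gcd(g, n) = 1
gcd(15, 69) = 3
Since gcd = 3 ≠ 1, ⟨15⟩ has order 23 < 69, so 15 is not a generator.

No, 15 does not generate ℤ_69


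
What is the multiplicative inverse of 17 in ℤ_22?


Use the extended Euclidean algorithm to write 1 = 17·s + 22·t; then s mod 22 is the inverse.
Euclidean algorithm:
  17 = 0·22 + 17
  22 = 1·17 + 5
  17 = 3·5 + 2
  5 = 2·2 + 1
  2 = 2·1 + 0
gcd(17,22) = 1
Back-substitution gives: 17·(-9) + 22·(7) = 1
So 17⁻¹ ≡ -9 ≡ 13 (mod 22)
Check: 17 × 13 = 221 ≡ 1 (mod 22) ✓

17⁻¹ ≡ 13 (mod 22)


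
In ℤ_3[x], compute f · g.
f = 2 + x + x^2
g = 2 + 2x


Expand and collect like terms; reduce coefficients mod 3:
x^0: 2·2 = 4 ≡ 1 (mod 3)
x^1: 2·2 + 1·2 = 6 ≡ 0 (mod 3)
x^2: 1·2 + 1·2 = 4 ≡ 1 (mod 3)
x^3: 1·2 = 2 ≡ 2 (mod 3)
Result: 1 + x^2 + 2x^3

f · g = 1 + x^2 + 2x^3


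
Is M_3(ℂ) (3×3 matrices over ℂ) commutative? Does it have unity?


Matrix multiplication is non-commutative for n ≥ 2; the identity matrix I is the unity; singular matrices give zero divisors, so not an integral domain
Commutative: No
Integral domain: No
Has unity: Yes

M_3(ℂ) (3×3 matrices over ℂ): Commutative=No, Unity=Yes


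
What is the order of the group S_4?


|S_n| = n! (number of permutations of n symbols)
|S_4| = 4! = 24

|S_4| = 24


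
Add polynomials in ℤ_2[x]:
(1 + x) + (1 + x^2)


Add coefficients mod 2:
x^0: 1 + 1 = 0 (mod 2)
x^1: 1 + 0 = 1 (mod 2)
x^2: 0 + 1 = 1 (mod 2)
Result: x + x^2

f + g = x + x^2


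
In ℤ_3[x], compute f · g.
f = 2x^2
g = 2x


Expand and collect like terms; reduce coefficients mod 3:
x^0: 0·0 = 0 ≡ 0 (mod 3)
x^1: 0·2 + 0·0 = 0 ≡ 0 (mod 3)
x^2: 0·2 + 2·0 = 0 ≡ 0 (mod 3)
x^3: 2·2 = 4 ≡ 1 (mod 3)
Result: x^3

f · g = x^3


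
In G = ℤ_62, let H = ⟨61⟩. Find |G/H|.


|⟨61⟩| = n / gcd(61, 62) = 62 / 1 = 62
H is normal (ℤ_62 is abelian).
|G/H| = |G| / |H| = 62 / 62 = 1

|G/H| = 1


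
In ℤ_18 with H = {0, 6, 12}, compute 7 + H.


7 + H = {7 + h (mod 18) : h ∈ H}
7+0=7, 7+6=13, 7+12=1
7 + H = {1, 7, 13} = 1 + H

7 + H = {1, 7, 13}


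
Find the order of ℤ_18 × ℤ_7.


|A × B| = |A| · |B|
|ℤ_18 × ℤ_7| = 18 × 7 = 126

|ℤ_18 × ℤ_7| = 126


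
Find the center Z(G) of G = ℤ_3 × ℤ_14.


Z(G) = {g ∈ G | gx = xg for all x ∈ G}
Direct product of abelian groups is abelian, so Z(G) = G

Z(ℤ_3 × ℤ_14) = ℤ_3 × ℤ_14


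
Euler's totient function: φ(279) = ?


Factor n: 279 = 3^2 × 31
φ(n) = n · ∏(1 - 1/p) over distinct primes p | n
φ(279) = 279 · (1 - 1/3) · (1 - 1/31) = 180

φ(279) = 180


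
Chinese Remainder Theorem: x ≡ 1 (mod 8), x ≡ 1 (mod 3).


m₁ = 8, m₂ = 3, gcd = 1, so CRT applies. M = m₁·m₂ = 24
Let M₁ = M/m₁ = 3, M₂ = M/m₂ = 8
Find y₁ ≡ M₁⁻¹ (mod m₁): 3⁻¹ ≡ 3 (mod 8)
Find y₂ ≡ M₂⁻¹ (mod m₂): 8⁻¹ ≡ 2 (mod 3)
x = a₁·M₁·y₁ + a₂·M₂·y₂ = 1·3·3 + 1·8·2 = 25
Reduce mod 24: x ≡ 1
Check: 1 mod 8 = 1 ✓, 1 mod 3 = 1 ✓

x ≡ 1 (mod 24)


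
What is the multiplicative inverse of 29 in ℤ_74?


Use the extended Euclidean algorithm to write 1 = 29·s + 74·t; then s mod 74 is the inverse.
Euclidean algorithm:
  29 = 0·74 + 29
  74 = 2·29 + 16
  29 = 1·16 + 13
  16 = 1·13 + 3
  13 = 4·3 + 1
  3 = 3·1 + 0
gcd(29,74) = 1
Back-substitution gives: 29·(23) + 74·(-9) = 1
So 29⁻¹ ≡ 23 ≡ 23 (mod 74)
Check: 29 × 23 = 667 ≡ 1 (mod 74) ✓

29⁻¹ ≡ 23 (mod 74)


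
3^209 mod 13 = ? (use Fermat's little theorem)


Fermat's little theorem: if p is prime and gcd(a,p)=1, then a^(p-1) ≡ 1 (mod p)
p = 13 is prime, gcd(3,13) = 1
Reduce exponent: 209 mod 12 = 5
So 3^209 ≡ 3^5 (mod 13)
3^5 mod 13 = 9

3^209 ≡ 9 (mod 13)


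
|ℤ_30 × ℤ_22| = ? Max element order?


|ℤ_30 × ℤ_22| = 30 × 22 = 660
Max element order = lcm(30,22) = 330
Cyclic? No (gcd=2)

|ℤ_30×ℤ_22| = 660, max element order = 330


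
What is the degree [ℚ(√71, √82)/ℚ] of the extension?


[ℚ(√71,√82):ℚ] = [ℚ(√71,√82):ℚ(√71)]·[ℚ(√71):ℚ] = 2·2 = 4

[ℚ(√71, √82)/ℚ] = 4


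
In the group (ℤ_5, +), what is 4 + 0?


Operation: addition mod 5
4 + 0 = (a + b) mod 5 with a = 4, b = 0

4 + 0 = 4


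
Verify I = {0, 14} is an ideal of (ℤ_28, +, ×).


Check ideal conditions for I = {0, 14} in ℤ_28:
(1) I is an additive subgroup? Yes
(2) For r ∈ ℤ_28 and a ∈ I: r·a ∈ I? Yes

Yes, I is an ideal of ℤ_28


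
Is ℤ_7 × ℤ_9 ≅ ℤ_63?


Comparing ℤ_7 × ℤ_9 and ℤ_63:
gcd(7,9) = 1, so ℤ_7 × ℤ_9 ≅ ℤ_63 (CRT)

Yes, ℤ_7 × ℤ_9 ≅ ℤ_63


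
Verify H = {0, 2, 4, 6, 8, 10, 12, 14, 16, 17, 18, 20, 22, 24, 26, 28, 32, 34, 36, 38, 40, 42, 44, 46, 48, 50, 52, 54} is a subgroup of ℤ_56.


Subgroup test for H = {0, 2, 4, 6, 8, 10, 12, 14, 16, 17, 18, 20, 22, 24, 26, 28, 32, 34, 36, 38, 40, 42, 44, 46, 48, 50, 52, 54} in (ℤ_56, +):
(1) 0 ∈ H? Yes
(2) Closure: for all a,b ∈ H, (a+b) mod 56 ∈ H? No  [counterexample: 2 + 17 = 19 ∉ H]
(3) Inverses: for all a ∈ H, -a mod 56 ∈ H? No

No, H is not a subgroup of ℤ_56


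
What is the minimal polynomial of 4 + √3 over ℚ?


Let α = 4 + √3. Then α - 4 = √3, so (α - 4)² = 3, giving α² - 8α + 13 = 0. Degree 2 and α ∉ ℚ, so this is the minimal polynomial.

Minimal polynomial: x² - 8x + 13


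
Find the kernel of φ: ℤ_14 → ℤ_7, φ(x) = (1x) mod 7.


Kernel = preimage of identity
ker(φ) = {x ∈ ℤ_14 : 1x ≡ 0 (mod 7)}. Since 7 | 14, φ is well-defined. The kernel is the cyclic subgroup ⟨7⟩ of ℤ_14 (order 2), i.e. {0, 7}

ker(φ) = {0, 7}


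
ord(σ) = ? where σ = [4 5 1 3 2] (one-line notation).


Cycle decomposition: (1 4 3) (2 5)
Cycle lengths: 3, 2
Order = lcm(3, 2) = 6

ord(σ) = 6


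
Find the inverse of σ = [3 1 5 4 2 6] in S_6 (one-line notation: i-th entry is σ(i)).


To find σ⁻¹, swap domain and range:
σ(1) = 3 → σ⁻¹(3) = 1
σ(2) = 1 → σ⁻¹(1) = 2
σ(3) = 5 → σ⁻¹(5) = 3
σ(4) = 4 → σ⁻¹(4) = 4
σ(5) = 2 → σ⁻¹(2) = 5
σ(6) = 6 → σ⁻¹(6) = 6

σ⁻¹ = [2 5 1 4 3 6]


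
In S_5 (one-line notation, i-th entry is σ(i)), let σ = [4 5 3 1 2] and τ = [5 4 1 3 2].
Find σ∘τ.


σ∘τ: apply τ first, then σ
1 →τ 5 →σ 2
2 →τ 4 →σ 1
3 →τ 1 →σ 4
4 →τ 3 →σ 3
5 →τ 2 →σ 5

σ∘τ = [2 1 4 3 5]


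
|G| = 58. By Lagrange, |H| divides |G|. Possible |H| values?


Lagrange's theorem: |H| divides |G|
|G| = 58
Divisors of 58: 1, 2, 29, 58

Possible subgroup orders: {1, 2, 29, 58}


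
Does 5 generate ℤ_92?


g generates ℤ_n iff gcd(g, n) = 1
gcd(5, 92) = 1
Since gcd = 1, 5 is a generator.

Yes, 5 generates ℤ_92


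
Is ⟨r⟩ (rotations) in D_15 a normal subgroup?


H = ⟨r⟩ (rotations) in D_15
The rotation subgroup ⟨r⟩ has index 2 in D_15, so it is normal

Yes, normal subgroup


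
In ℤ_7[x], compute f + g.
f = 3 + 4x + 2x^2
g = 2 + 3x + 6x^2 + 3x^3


Add coefficients mod 7:
x^0: 3 + 2 = 5 (mod 7)
x^1: 4 + 3 = 0 (mod 7)
x^2: 2 + 6 = 1 (mod 7)
x^3: 0 + 3 = 3 (mod 7)
Result: 5 + x^2 + 3x^3

f + g = 5 + x^2 + 3x^3


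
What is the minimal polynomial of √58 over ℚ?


√58 satisfies x² - 58 = 0, irreducible over ℚ since 58 is squarefree

Minimal polynomial: x² - 58


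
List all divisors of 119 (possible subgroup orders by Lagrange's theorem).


Lagrange's theorem: |H| divides |G|
|G| = 119
Divisors of 119: 1, 7, 17, 119

Possible subgroup orders: {1, 7, 17, 119}


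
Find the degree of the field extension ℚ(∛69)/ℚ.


∛69 has minimal polynomial x³ - 69 (irreducible over ℚ since 69 is not a perfect cube)

[ℚ(∛69)/ℚ] = 3


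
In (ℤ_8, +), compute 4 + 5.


Operation: addition mod 8
4 + 5 = (a + b) mod 8 with a = 4, b = 5

4 + 5 = 1


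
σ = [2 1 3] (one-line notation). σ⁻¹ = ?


To find σ⁻¹, swap domain and range:
σ(1) = 2 → σ⁻¹(2) = 1
σ(2) = 1 → σ⁻¹(1) = 2
σ(3) = 3 → σ⁻¹(3) = 3

σ⁻¹ = [2 1 3]


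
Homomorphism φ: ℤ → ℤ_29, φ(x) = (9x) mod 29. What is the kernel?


Kernel = preimage of identity
ker(φ) = {x ∈ ℤ : 9x ≡ 0 (mod 29)}. gcd(9,29) = 1, so 9x ≡ 0 (mod 29) ⟺ x ≡ 0 (mod 29/1 = 29). Hence ker(φ) = 29ℤ

ker(φ) = 29ℤ


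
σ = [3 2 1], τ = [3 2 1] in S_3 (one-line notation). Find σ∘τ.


σ∘τ: apply τ first, then σ
1 →τ 3 →σ 1
2 →τ 2 →σ 2
3 →τ 1 →σ 3

σ∘τ = [1 2 3]


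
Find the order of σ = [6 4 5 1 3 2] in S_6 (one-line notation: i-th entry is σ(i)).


Cycle decomposition: (1 6 2 4) (3 5)
Cycle lengths: 4, 2
Order = lcm(4, 2) = 4

ord(σ) = 4


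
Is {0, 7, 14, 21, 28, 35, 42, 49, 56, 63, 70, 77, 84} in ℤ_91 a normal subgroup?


H = {0, 7, 14, 21, 28, 35, 42, 49, 56, 63, 70, 77, 84} in ℤ_91
ℤ_91 is abelian; every subgroup of an abelian group is normal

Yes, normal subgroup


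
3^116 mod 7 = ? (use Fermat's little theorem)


Fermat's little theorem: if p is prime and gcd(a,p)=1, then a^(p-1) ≡ 1 (mod p)
p = 7 is prime, gcd(3,7) = 1
Reduce exponent: 116 mod 6 = 2
So 3^116 ≡ 3^2 (mod 7)
3^2 mod 7 = 2

3^116 ≡ 2 (mod 7)


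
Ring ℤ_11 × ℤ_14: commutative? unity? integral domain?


Direct product ring; commutative with unity (1,1); but (1,0)·(0,1) = (0,0) gives zero divisors, so not an integral domain
Commutative: Yes
Integral domain: No
Has unity: Yes

ℤ_11 × ℤ_14: Commutative=Yes, Unity=Yes


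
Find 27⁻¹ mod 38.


Use the extended Euclidean algorithm to write 1 = 27·s + 38·t; then s mod 38 is the inverse.
Euclidean algorithm:
  27 = 0·38 + 27
  38 = 1·27 + 11
  27 = 2·11 + 5
  11 = 2·5 + 1
  5 = 5·1 + 0
gcd(27,38) = 1
Back-substitution gives: 27·(-7) + 38·(5) = 1
So 27⁻¹ ≡ -7 ≡ 31 (mod 38)
Check: 27 × 31 = 837 ≡ 1 (mod 38) ✓

27⁻¹ ≡ 31 (mod 38)


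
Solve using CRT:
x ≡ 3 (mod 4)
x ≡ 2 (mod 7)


m₁ = 4, m₂ = 7, gcd = 1, so CRT applies. M = m₁·m₂ = 28
Let M₁ = M/m₁ = 7, M₂ = M/m₂ = 4
Find y₁ ≡ M₁⁻¹ (mod m₁): 7⁻¹ ≡ 3 (mod 4)
Find y₂ ≡ M₂⁻¹ (mod m₂): 4⁻¹ ≡ 2 (mod 7)
x = a₁·M₁·y₁ + a₂·M₂·y₂ = 3·7·3 + 2·4·2 = 79
Reduce mod 28: x ≡ 23
Check: 23 mod 4 = 3 ✓, 23 mod 7 = 2 ✓

x ≡ 23 (mod 28)


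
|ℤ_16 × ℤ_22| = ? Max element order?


|ℤ_16 × ℤ_22| = 16 × 22 = 352
Max element order = lcm(16,22) = 176
Cyclic? No (gcd=2)

|ℤ_16×ℤ_22| = 352, max element order = 176


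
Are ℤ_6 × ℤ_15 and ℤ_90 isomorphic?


Comparing ℤ_6 × ℤ_15 and ℤ_90:
gcd(6,15) = 3 ≠ 1. Max element order in ℤ_6×ℤ_15 is lcm(6,15) = 30 < 90, so it has no element of order 90

No, ℤ_6 × ℤ_15 ≇ ℤ_90


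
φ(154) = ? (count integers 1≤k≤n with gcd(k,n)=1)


Factor n: 154 = 2 × 7 × 11
φ(n) = n · ∏(1 - 1/p) over distinct primes p | n
φ(154) = 154 · (1 - 1/2) · (1 - 1/7) · (1 - 1/11) = 60

φ(154) = 60


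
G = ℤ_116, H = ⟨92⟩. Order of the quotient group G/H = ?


|⟨92⟩| = n / gcd(92, 116) = 116 / 4 = 29
H is normal (ℤ_116 is abelian).
|G/H| = |G| / |H| = 116 / 29 = 4

|G/H| = 4


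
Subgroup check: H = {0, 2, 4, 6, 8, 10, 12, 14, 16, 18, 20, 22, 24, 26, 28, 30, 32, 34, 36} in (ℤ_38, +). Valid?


Subgroup test for H = {0, 2, 4, 6, 8, 10, 12, 14, 16, 18, 20, 22, 24, 26, 28, 30, 32, 34, 36} in (ℤ_38, +):
(1) 0 ∈ H? Yes
(2) Closure: for all a,b ∈ H, (a+b) mod 38 ∈ H? Yes
(3) Inverses: for all a ∈ H, -a mod 38 ∈ H? Yes

Yes, H is a subgroup of ℤ_38


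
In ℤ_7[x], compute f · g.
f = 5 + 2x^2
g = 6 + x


Expand and collect like terms; reduce coefficients mod 7:
x^0: 5·6 = 30 ≡ 2 (mod 7)
x^1: 5·1 + 0·6 = 5 ≡ 5 (mod 7)
x^2: 0·1 + 2·6 = 12 ≡ 5 (mod 7)
x^3: 2·1 = 2 ≡ 2 (mod 7)
Result: 2 + 5x + 5x^2 + 2x^3

f · g = 2 + 5x + 5x^2 + 2x^3


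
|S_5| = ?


|S_n| = n! (number of permutations of n symbols)
|S_5| = 5! = 120

|S_5| = 120


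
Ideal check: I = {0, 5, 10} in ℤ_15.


Check ideal conditions for I = {0, 5, 10} in ℤ_15:
(1) I is an additive subgroup? Yes
(2) For r ∈ ℤ_15 and a ∈ I: r·a ∈ I? Yes

Yes, I is an ideal of ℤ_15


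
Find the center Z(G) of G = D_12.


Z(G) = {g ∈ G | gx = xg for all x ∈ G}
For even n, Z(D_n) = {e, r^(n/2)}: the 180° rotation r^6 commutes with every reflection and rotation

Z(D_12) = {e, r^6}


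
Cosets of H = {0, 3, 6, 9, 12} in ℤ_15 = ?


H = {0, 3, 6, 9, 12}, |H| = 5
Number of cosets = |G|/|H| = 15/5 = 3
0 + H = {0, 3, 6, 9, 12}
1 + H = {1, 4, 7, 10, 13}
2 + H = {2, 5, 8, 11, 14}

Cosets: 0+H={0,3,6,9,12}; 1+H={1,4,7,10,13}; 2+H={2,5,8,11,14}


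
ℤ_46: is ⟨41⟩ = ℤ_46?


g generates ℤ_n iff gcd(g, n) = 1
gcd(41, 46) = 1
Since gcd = 1, 41 is a generator.

Yes, 41 generates ℤ_46


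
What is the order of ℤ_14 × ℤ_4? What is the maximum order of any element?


|ℤ_14 × ℤ_4| = 14 × 4 = 56
Max element order = lcm(14,4) = 28
Cyclic? No (gcd=2)

|ℤ_14×ℤ_4| = 56, max element order = 28


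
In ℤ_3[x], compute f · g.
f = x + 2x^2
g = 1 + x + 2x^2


Expand and collect like terms; reduce coefficients mod 3:
x^0: 0·1 = 0 ≡ 0 (mod 3)
x^1: 0·1 + 1·1 = 1 ≡ 1 (mod 3)
x^2: 0·2 + 1·1 + 2·1 = 3 ≡ 0 (mod 3)
x^3: 1·2 + 2·1 = 4 ≡ 1 (mod 3)
x^4: 2·2 = 4 ≡ 1 (mod 3)
Result: x + x^3 + x^4

f · g = x + x^3 + x^4


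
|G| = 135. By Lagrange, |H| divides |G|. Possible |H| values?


Lagrange's theorem: |H| divides |G|
|G| = 135
Divisors of 135: 1, 3, 5, 9, 15, 27, 45, 135

Possible subgroup orders: {1, 3, 5, 9, 15, 27, 45, 135}


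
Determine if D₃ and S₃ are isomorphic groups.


Comparing D₃ and S₃:
Both are the unique non-abelian group of order 6

Yes, D₃ ≅ S₃


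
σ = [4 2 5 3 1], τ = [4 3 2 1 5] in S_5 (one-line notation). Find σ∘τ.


σ∘τ: apply τ first, then σ
1 →τ 4 →σ 3
2 →τ 3 →σ 5
3 →τ 2 →σ 2
4 →τ 1 →σ 4
5 →τ 5 →σ 1

σ∘τ = [3 5 2 4 1]


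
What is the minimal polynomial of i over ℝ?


i satisfies x² + 1 = 0, irreducible over ℝ

Minimal polynomial: x² + 1


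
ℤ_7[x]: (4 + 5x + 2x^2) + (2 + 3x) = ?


Add coefficients mod 7:
x^0: 4 + 2 = 6 (mod 7)
x^1: 5 + 3 = 1 (mod 7)
x^2: 2 + 0 = 2 (mod 7)
Result: 6 + x + 2x^2

f + g = 6 + x + 2x^2


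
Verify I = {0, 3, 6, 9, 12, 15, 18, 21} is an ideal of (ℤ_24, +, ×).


Check ideal conditions for I = {0, 3, 6, 9, 12, 15, 18, 21} in ℤ_24:
(1) I is an additive subgroup? Yes
(2) For r ∈ ℤ_24 and a ∈ I: r·a ∈ I? Yes

Yes, I is an ideal of ℤ_24


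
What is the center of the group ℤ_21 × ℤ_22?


Z(G) = {g ∈ G | gx = xg for all x ∈ G}
Direct product of abelian groups is abelian, so Z(G) = G

Z(ℤ_21 × ℤ_22) = ℤ_21 × ℤ_22


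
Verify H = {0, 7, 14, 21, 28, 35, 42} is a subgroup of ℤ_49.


Subgroup test for H = {0, 7, 14, 21, 28, 35, 42} in (ℤ_49, +):
(1) 0 ∈ H? Yes
(2) Closure: for all a,b ∈ H, (a+b) mod 49 ∈ H? Yes
(3) Inverses: for all a ∈ H, -a mod 49 ∈ H? Yes

Yes, H is a subgroup of ℤ_49


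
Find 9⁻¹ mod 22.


Use the extended Euclidean algorithm to write 1 = 9·s + 22·t; then s mod 22 is the inverse.
Euclidean algorithm:
  9 = 0·22 + 9
  22 = 2·9 + 4
  9 = 2·4 + 1
  4 = 4·1 + 0
gcd(9,22) = 1
Back-substitution gives: 9·(5) + 22·(-2) = 1
So 9⁻¹ ≡ 5 ≡ 5 (mod 22)
Check: 9 × 5 = 45 ≡ 1 (mod 22) ✓

9⁻¹ ≡ 5 (mod 22)


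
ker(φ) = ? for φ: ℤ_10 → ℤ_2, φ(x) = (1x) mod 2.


Kernel = preimage of identity
ker(φ) = {x ∈ ℤ_10 : 1x ≡ 0 (mod 2)}. Since 2 | 10, φ is well-defined. The kernel is the cyclic subgroup ⟨2⟩ of ℤ_10 (order 5), i.e. {0, 2, 4, 6, 8}

ker(φ) = {0, 2, 4, 6, 8}


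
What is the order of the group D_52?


|D_n| = 2n (n rotations and n reflections)
|D_52| = 2×52 = 104

|D_52| = 104


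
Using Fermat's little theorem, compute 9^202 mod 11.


Fermat's little theorem: if p is prime and gcd(a,p)=1, then a^(p-1) ≡ 1 (mod p)
p = 11 is prime, gcd(9,11) = 1
Reduce exponent: 202 mod 10 = 2
So 9^202 ≡ 9^2 (mod 11)
9^2 mod 11 = 4

9^202 ≡ 4 (mod 11)


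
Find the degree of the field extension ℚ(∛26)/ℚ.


∛26 has minimal polynomial x³ - 26 (irreducible over ℚ since 26 is not a perfect cube)

[ℚ(∛26)/ℚ] = 3


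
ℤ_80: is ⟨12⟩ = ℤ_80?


g generates ℤ_n iff gcd(g, n) = 1
gcd(12, 80) = 4
Since gcd = 4 ≠ 1, ⟨12⟩ has order 20 < 80, so 12 is not a generator.

No, 12 does not generate ℤ_80


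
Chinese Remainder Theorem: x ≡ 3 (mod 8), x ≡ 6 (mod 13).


m₁ = 8, m₂ = 13, gcd = 1, so CRT applies. M = m₁·m₂ = 104
Let M₁ = M/m₁ = 13, M₂ = M/m₂ = 8
Find y₁ ≡ M₁⁻¹ (mod m₁): 13⁻¹ ≡ 5 (mod 8)
Find y₂ ≡ M₂⁻¹ (mod m₂): 8⁻¹ ≡ 5 (mod 13)
x = a₁·M₁·y₁ + a₂·M₂·y₂ = 3·13·5 + 6·8·5 = 435
Reduce mod 104: x ≡ 19
Check: 19 mod 8 = 3 ✓, 19 mod 13 = 6 ✓

x ≡ 19 (mod 104)


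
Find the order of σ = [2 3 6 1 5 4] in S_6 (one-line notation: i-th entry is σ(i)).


Cycle decomposition: (1 2 3 6 4)
Cycle lengths: 5
Order = lcm(5) = 5

ord(σ) = 5


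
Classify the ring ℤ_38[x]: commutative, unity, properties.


ℤ_38 has zero divisors (2·19 ≡ 0), and these lift to constant zero divisors in ℤ_38[x]; so not an integral domain
Commutative: Yes
Integral domain: No
Has unity: Yes

ℤ_38[x]: Commutative=Yes, Unity=Yes


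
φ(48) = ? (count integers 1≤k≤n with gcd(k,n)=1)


Factor n: 48 = 2^4 × 3
φ(n) = n · ∏(1 - 1/p) over distinct primes p | n
φ(48) = 48 · (1 - 1/2) · (1 - 1/3) = 16

φ(48) = 16


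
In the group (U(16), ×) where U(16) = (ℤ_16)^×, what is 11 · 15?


Operation: multiplication mod 16
11 · 15 = (a × b) mod 16 with a = 11, b = 15

11 · 15 = 5


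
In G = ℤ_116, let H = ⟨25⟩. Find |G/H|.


|⟨25⟩| = n / gcd(25, 116) = 116 / 1 = 116
H is normal (ℤ_116 is abelian).
|G/H| = |G| / |H| = 116 / 116 = 1

|G/H| = 1


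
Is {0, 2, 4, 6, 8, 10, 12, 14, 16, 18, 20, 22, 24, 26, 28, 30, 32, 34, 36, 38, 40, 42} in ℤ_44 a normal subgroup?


H = {0, 2, 4, 6, 8, 10, 12, 14, 16, 18, 20, 22, 24, 26, 28, 30, 32, 34, 36, 38, 40, 42} in ℤ_44
ℤ_44 is abelian; every subgroup of an abelian group is normal

Yes, normal subgroup


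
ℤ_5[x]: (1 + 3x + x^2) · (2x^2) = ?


Expand and collect like terms; reduce coefficients mod 5:
x^0: 1·0 = 0 ≡ 0 (mod 5)
x^1: 1·0 + 3·0 = 0 ≡ 0 (mod 5)
x^2: 1·2 + 3·0 + 1·0 = 2 ≡ 2 (mod 5)
x^3: 3·2 + 1·0 = 6 ≡ 1 (mod 5)
x^4: 1·2 = 2 ≡ 2 (mod 5)
Result: 2x^2 + x^3 + 2x^4

f · g = 2x^2 + x^3 + 2x^4


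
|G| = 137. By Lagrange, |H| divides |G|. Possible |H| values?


Lagrange's theorem: |H| divides |G|
|G| = 137
Divisors of 137: 1, 137

Possible subgroup orders: {1, 137}


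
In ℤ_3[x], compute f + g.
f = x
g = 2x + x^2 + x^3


Add coefficients mod 3:
x^0: 0 + 0 = 0 (mod 3)
x^1: 1 + 2 = 0 (mod 3)
x^2: 0 + 1 = 1 (mod 3)
x^3: 0 + 1 = 1 (mod 3)
Result: x^2 + x^3

f + g = x^2 + x^3


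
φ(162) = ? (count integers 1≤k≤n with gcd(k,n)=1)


Factor n: 162 = 2 × 3^4
φ(n) = n · ∏(1 - 1/p) over distinct primes p | n
φ(162) = 162 · (1 - 1/2) · (1 - 1/3) = 54

φ(162) = 54


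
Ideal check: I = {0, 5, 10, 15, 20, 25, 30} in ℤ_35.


Check ideal conditions for I = {0, 5, 10, 15, 20, 25, 30} in ℤ_35:
(1) I is an additive subgroup? Yes
(2) For r ∈ ℤ_35 and a ∈ I: r·a ∈ I? Yes

Yes, I is an ideal of ℤ_35


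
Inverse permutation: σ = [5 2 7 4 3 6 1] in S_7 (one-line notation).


To find σ⁻¹, swap domain and range:
σ(1) = 5 → σ⁻¹(5) = 1
σ(2) = 2 → σ⁻¹(2) = 2
σ(3) = 7 → σ⁻¹(7) = 3
σ(4) = 4 → σ⁻¹(4) = 4
σ(5) = 3 → σ⁻¹(3) = 5
σ(6) = 6 → σ⁻¹(6) = 6
σ(7) = 1 → σ⁻¹(1) = 7

σ⁻¹ = [7 2 5 4 1 6 3]


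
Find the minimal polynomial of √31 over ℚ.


√31 satisfies x² - 31 = 0, irreducible over ℚ since 31 is squarefree

Minimal polynomial: x² - 31


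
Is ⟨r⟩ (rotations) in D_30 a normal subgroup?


H = ⟨r⟩ (rotations) in D_30
The rotation subgroup ⟨r⟩ has index 2 in D_30, so it is normal

Yes, normal subgroup


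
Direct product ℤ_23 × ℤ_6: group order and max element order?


|ℤ_23 × ℤ_6| = 23 × 6 = 138
Max element order = lcm(23,6) = 138
Cyclic? Yes (gcd=1)

|ℤ_23×ℤ_6| = 138, max element order = 138


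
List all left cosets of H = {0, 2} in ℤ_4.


H = {0, 2}, |H| = 2
Number of cosets = |G|/|H| = 4/2 = 2
0 + H = {0, 2}
1 + H = {1, 3}

Cosets: 0+H={0,2}; 1+H={1,3}


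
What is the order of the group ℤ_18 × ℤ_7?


|A × B| = |A| · |B|
|ℤ_18 × ℤ_7| = 18 × 7 = 126

|ℤ_18 × ℤ_7| = 126


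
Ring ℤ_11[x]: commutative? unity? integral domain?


ℤ_11 is a field (n prime), so ℤ_11[x] is a commutative integral domain with unity
Commutative: Yes
Integral domain: Yes
Has unity: Yes

ℤ_11[x]: Commutative=Yes, Unity=Yes


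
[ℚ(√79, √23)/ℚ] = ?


[ℚ(√79,√23):ℚ] = [ℚ(√79,√23):ℚ(√79)]·[ℚ(√79):ℚ] = 2·2 = 4

[ℚ(√79, √23)/ℚ] = 4


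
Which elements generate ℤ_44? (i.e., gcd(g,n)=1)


g generates ℤ_n iff gcd(g,n) = 1
Prime factors of 44: 2, 11
Generators are g ∈ {1,...,43} not divisible by any of these primes.
Generators: {1, 3, 5, 7, 9, 13, 15, 17, 19, 21, 23, 25, 27, 29, 31, 35, 37, 39, 41, 43}
Number of generators = φ(44) = 20

Generators of ℤ_44 = {1, 3, 5, 7, 9, 13, 15, 17, 19, 21, 23, 25, 27, 29, 31, 35, 37, 39, 41, 43}


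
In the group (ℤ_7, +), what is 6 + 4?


Operation: addition mod 7
6 + 4 = (a + b) mod 7 with a = 6, b = 4

6 + 4 = 3


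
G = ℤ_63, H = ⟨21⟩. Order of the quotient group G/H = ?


|⟨21⟩| = n / gcd(21, 63) = 63 / 21 = 3
H is normal (ℤ_63 is abelian).
|G/H| = |G| / |H| = 63 / 3 = 21

|G/H| = 21


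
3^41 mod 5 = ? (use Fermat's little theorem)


Fermat's little theorem: if p is prime and gcd(a,p)=1, then a^(p-1) ≡ 1 (mod p)
p = 5 is prime, gcd(3,5) = 1
Reduce exponent: 41 mod 4 = 1
So 3^41 ≡ 3^1 (mod 5)
3^1 mod 5 = 3

3^41 ≡ 3 (mod 5)


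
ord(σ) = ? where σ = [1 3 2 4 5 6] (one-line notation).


Cycle decomposition: (2 3)
Cycle lengths: 2
Order = lcm(2) = 2

ord(σ) = 2


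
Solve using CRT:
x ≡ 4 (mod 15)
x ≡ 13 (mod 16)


m₁ = 15, m₂ = 16, gcd = 1, so CRT applies. M = m₁·m₂ = 240
Let M₁ = M/m₁ = 16, M₂ = M/m₂ = 15
Find y₁ ≡ M₁⁻¹ (mod m₁): 16⁻¹ ≡ 1 (mod 15)
Find y₂ ≡ M₂⁻¹ (mod m₂): 15⁻¹ ≡ 15 (mod 16)
x = a₁·M₁·y₁ + a₂·M₂·y₂ = 4·16·1 + 13·15·15 = 2989
Reduce mod 240: x ≡ 109
Check: 109 mod 15 = 4 ✓, 109 mod 16 = 13 ✓

x ≡ 109 (mod 240)


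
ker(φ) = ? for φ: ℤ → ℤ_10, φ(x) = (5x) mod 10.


Kernel = preimage of identity
ker(φ) = {x ∈ ℤ : 5x ≡ 0 (mod 10)}. gcd(5,10) = 5, so 5x ≡ 0 (mod 10) ⟺ x ≡ 0 (mod 10/5 = 2). Hence ker(φ) = 2ℤ

ker(φ) = 2ℤ


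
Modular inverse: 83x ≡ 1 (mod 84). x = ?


Use the extended Euclidean algorithm to write 1 = 83·s + 84·t; then s mod 84 is the inverse.
Euclidean algorithm:
  83 = 0·84 + 83
  84 = 1·83 + 1
  83 = 83·1 + 0
gcd(83,84) = 1
Back-substitution gives: 83·(-1) + 84·(1) = 1
So 83⁻¹ ≡ -1 ≡ 83 (mod 84)
Check: 83 × 83 = 6889 ≡ 1 (mod 84) ✓

83⁻¹ ≡ 83 (mod 84)


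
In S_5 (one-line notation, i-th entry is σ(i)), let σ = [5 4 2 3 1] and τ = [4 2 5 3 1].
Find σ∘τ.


σ∘τ: apply τ first, then σ
1 →τ 4 →σ 3
2 →τ 2 →σ 4
3 →τ 5 →σ 1
4 →τ 3 →σ 2
5 →τ 1 →σ 5

σ∘τ = [3 4 1 2 5]


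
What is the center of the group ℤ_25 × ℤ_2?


Z(G) = {g ∈ G | gx = xg for all x ∈ G}
Direct product of abelian groups is abelian, so Z(G) = G

Z(ℤ_25 × ℤ_2) = ℤ_25 × ℤ_2


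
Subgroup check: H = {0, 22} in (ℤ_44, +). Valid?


Subgroup test for H = {0, 22} in (ℤ_44, +):
(1) 0 ∈ H? Yes
(2) Closure: for all a,b ∈ H, (a+b) mod 44 ∈ H? Yes
(3) Inverses: for all a ∈ H, -a mod 44 ∈ H? Yes

Yes, H is a subgroup of ℤ_44


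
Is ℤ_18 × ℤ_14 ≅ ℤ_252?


Comparing ℤ_18 × ℤ_14 and ℤ_252:
gcd(18,14) = 2 ≠ 1. Max element order in ℤ_18×ℤ_14 is lcm(18,14) = 126 < 252, so it has no element of order 252

No, ℤ_18 × ℤ_14 ≇ ℤ_252


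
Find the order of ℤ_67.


ℤ_n has n elements.

|ℤ_67| = 67


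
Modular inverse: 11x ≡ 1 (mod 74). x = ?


Use the extended Euclidean algorithm to write 1 = 11·s + 74·t; then s mod 74 is the inverse.
Euclidean algorithm:
  11 = 0·74 + 11
  74 = 6·11 + 8
  11 = 1·8 + 3
  8 = 2·3 + 2
  3 = 1·2 + 1
  2 = 2·1 + 0
gcd(11,74) = 1
Back-substitution gives: 11·(27) + 74·(-4) = 1
So 11⁻¹ ≡ 27 ≡ 27 (mod 74)
Check: 11 × 27 = 297 ≡ 1 (mod 74) ✓

11⁻¹ ≡ 27 (mod 74)


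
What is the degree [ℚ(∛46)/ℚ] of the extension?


∛46 has minimal polynomial x³ - 46 (irreducible over ℚ since 46 is not a perfect cube)

[ℚ(∛46)/ℚ] = 3


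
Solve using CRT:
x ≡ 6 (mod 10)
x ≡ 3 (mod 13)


m₁ = 10, m₂ = 13, gcd = 1, so CRT applies. M = m₁·m₂ = 130
Let M₁ = M/m₁ = 13, M₂ = M/m₂ = 10
Find y₁ ≡ M₁⁻¹ (mod m₁): 13⁻¹ ≡ 7 (mod 10)
Find y₂ ≡ M₂⁻¹ (mod m₂): 10⁻¹ ≡ 4 (mod 13)
x = a₁·M₁·y₁ + a₂·M₂·y₂ = 6·13·7 + 3·10·4 = 666
Reduce mod 130: x ≡ 16
Check: 16 mod 10 = 6 ✓, 16 mod 13 = 3 ✓

x ≡ 16 (mod 130)


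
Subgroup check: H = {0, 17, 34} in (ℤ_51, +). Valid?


Subgroup test for H = {0, 17, 34} in (ℤ_51, +):
(1) 0 ∈ H? Yes
(2) Closure: for all a,b ∈ H, (a+b) mod 51 ∈ H? Yes
(3) Inverses: for all a ∈ H, -a mod 51 ∈ H? Yes

Yes, H is a subgroup of ℤ_51
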